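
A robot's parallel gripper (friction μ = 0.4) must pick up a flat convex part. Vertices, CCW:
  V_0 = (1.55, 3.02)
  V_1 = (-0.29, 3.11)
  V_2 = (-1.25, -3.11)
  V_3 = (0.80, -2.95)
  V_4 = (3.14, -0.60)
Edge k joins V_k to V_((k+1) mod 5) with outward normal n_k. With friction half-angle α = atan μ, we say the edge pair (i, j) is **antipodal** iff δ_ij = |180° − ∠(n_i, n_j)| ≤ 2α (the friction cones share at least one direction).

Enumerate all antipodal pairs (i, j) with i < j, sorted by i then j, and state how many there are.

count = 3; pairs: (0,2), (1,3), (1,4)

α = atan 0.4 = 21.80°;  2α = 43.60°
n_0 = (+0.0489, +0.9988)
n_1 = (-0.9883, +0.1525)
n_2 = (+0.0778, -0.9970)
n_3 = (+0.7086, -0.7056)
n_4 = (+0.9156, +0.4021)
  (0,1): δ = 95.97°  ·
  (0,2): δ = 7.26°  ✓
  (0,3): δ = 47.92°  ·
  (0,4): δ = 116.51°  ·
  (1,2): δ = 76.76°  ·
  (1,3): δ = 36.10°  ✓
  (1,4): δ = 32.49°  ✓
  (2,3): δ = 139.34°  ·
  (2,4): δ = 70.75°  ·
  (3,4): δ = 111.41°  ·
antipodal pairs: 3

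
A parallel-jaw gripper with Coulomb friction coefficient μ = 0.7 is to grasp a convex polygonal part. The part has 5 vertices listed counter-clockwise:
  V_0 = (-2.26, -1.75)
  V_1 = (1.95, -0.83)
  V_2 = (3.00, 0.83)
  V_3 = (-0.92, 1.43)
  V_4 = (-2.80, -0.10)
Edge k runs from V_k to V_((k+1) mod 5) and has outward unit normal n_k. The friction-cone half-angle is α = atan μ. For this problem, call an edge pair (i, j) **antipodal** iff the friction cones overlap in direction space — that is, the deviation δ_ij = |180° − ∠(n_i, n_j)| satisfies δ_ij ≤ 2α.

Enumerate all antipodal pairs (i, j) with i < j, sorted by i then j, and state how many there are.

α = atan 0.7 = 34.99°;  2α = 69.98°
n_0 = (+0.2135, -0.9769)
n_1 = (+0.8451, -0.5346)
n_2 = (+0.1513, +0.9885)
n_3 = (-0.6312, +0.7756)
n_4 = (-0.9504, -0.3110)
  (0,1): δ = 134.64°  ·
  (0,2): δ = 21.03°  ✓
  (0,3): δ = 26.81°  ✓
  (0,4): δ = 95.79°  ·
  (1,2): δ = 66.39°  ✓
  (1,3): δ = 18.55°  ✓
  (1,4): δ = 50.44°  ✓
  (2,3): δ = 132.16°  ·
  (2,4): δ = 63.18°  ✓
  (3,4): δ = 111.02°  ·
antipodal pairs: 6

count = 6; pairs: (0,2), (0,3), (1,2), (1,3), (1,4), (2,4)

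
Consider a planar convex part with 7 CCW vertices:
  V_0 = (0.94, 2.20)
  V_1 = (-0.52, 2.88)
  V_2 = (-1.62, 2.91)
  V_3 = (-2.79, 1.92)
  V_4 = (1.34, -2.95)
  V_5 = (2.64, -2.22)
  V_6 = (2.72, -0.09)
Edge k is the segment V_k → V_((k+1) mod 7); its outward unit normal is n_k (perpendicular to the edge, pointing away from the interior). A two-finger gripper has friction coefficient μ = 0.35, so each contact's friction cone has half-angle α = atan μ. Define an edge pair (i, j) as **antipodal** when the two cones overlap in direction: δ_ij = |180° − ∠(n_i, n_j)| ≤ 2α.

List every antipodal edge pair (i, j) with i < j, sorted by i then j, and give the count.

α = atan 0.35 = 19.29°;  2α = 38.58°
n_0 = (+0.4222, +0.9065)
n_1 = (+0.0273, +0.9996)
n_2 = (-0.6459, +0.7634)
n_3 = (-0.7627, -0.6468)
n_4 = (+0.4896, -0.8719)
n_5 = (+0.9993, -0.0375)
n_6 = (+0.7895, +0.6137)
  (0,1): δ = 156.59°  ·
  (0,2): δ = 114.79°  ·
  (0,3): δ = 24.73°  ✓
  (0,4): δ = 54.29°  ·
  (0,5): δ = 112.82°  ·
  (0,6): δ = 152.83°  ·
  (1,2): δ = 138.20°  ·
  (1,3): δ = 48.14°  ·
  (1,4): δ = 30.88°  ✓
  (1,5): δ = 89.41°  ·
  (1,6): δ = 129.42°  ·
  (2,3): δ = 89.94°  ·
  (2,4): δ = 10.92°  ✓
  (2,5): δ = 47.61°  ·
  (2,6): δ = 87.62°  ·
  (3,4): δ = 100.98°  ·
  (3,5): δ = 42.45°  ·
  (3,6): δ = 2.44°  ✓
  (4,5): δ = 121.47°  ·
  (4,6): δ = 81.46°  ·
  (5,6): δ = 139.99°  ·
antipodal pairs: 4

count = 4; pairs: (0,3), (1,4), (2,4), (3,6)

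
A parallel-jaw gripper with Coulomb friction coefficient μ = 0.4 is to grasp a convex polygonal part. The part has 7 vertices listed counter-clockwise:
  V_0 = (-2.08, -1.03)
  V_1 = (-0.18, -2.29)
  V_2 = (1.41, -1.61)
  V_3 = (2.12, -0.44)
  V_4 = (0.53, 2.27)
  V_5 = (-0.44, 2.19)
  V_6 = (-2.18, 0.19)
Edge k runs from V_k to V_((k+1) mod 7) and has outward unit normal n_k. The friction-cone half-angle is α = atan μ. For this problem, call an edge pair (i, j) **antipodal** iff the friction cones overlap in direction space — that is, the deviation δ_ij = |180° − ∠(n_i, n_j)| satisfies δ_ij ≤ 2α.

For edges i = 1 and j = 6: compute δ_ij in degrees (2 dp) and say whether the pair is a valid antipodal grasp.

δ = 71.53°, invalid

α = atan 0.4 = 21.80°;  2α = 43.60°
edge 1: e_1 = (+1.59, +0.68);  n_1 = (+0.3932, -0.9194)
edge 6: e_6 = (+0.10, -1.22);  n_6 = (-0.9967, -0.0817)
∠(n_1, n_6) = 108.47°
δ = |180° − 108.47°| = 71.53°
71.53° > 2α = 43.60°  →  invalid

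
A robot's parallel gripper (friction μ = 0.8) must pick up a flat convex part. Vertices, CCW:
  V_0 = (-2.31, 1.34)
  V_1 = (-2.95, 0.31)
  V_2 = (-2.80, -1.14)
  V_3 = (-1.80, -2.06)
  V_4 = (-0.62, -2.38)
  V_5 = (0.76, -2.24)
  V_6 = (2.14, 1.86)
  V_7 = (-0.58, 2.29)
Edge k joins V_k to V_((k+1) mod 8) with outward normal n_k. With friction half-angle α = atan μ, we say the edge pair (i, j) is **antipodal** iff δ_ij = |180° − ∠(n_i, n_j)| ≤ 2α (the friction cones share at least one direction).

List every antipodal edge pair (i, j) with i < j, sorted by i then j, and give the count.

α = atan 0.8 = 38.66°;  2α = 77.32°
n_0 = (-0.8494, +0.5278)
n_1 = (-0.9947, -0.1029)
n_2 = (-0.6771, -0.7359)
n_3 = (-0.2617, -0.9651)
n_4 = (+0.1009, -0.9949)
n_5 = (+0.9478, -0.3190)
n_6 = (+0.1561, +0.9877)
n_7 = (-0.4813, +0.8765)
  (0,1): δ = 142.24°  ·
  (0,2): δ = 100.76°  ·
  (0,3): δ = 73.32°  ✓
  (0,4): δ = 52.35°  ✓
  (0,5): δ = 13.25°  ✓
  (0,6): δ = 112.87°  ·
  (0,7): δ = 150.63°  ·
  (1,2): δ = 138.52°  ·
  (1,3): δ = 111.08°  ·
  (1,4): δ = 90.11°  ·
  (1,5): δ = 24.51°  ✓
  (1,6): δ = 75.11°  ✓
  (1,7): δ = 112.87°  ·
  (2,3): δ = 152.56°  ·
  (2,4): δ = 131.59°  ·
  (2,5): δ = 65.99°  ✓
  (2,6): δ = 33.63°  ✓
  (2,7): δ = 71.39°  ✓
  (3,4): δ = 159.03°  ·
  (3,5): δ = 93.43°  ·
  (3,6): δ = 6.19°  ✓
  (3,7): δ = 43.95°  ✓
  (4,5): δ = 114.40°  ·
  (4,6): δ = 14.78°  ✓
  (4,7): δ = 22.98°  ✓
  (5,6): δ = 80.38°  ·
  (5,7): δ = 42.62°  ✓
  (6,7): δ = 142.24°  ·
antipodal pairs: 13

count = 13; pairs: (0,3), (0,4), (0,5), (1,5), (1,6), (2,5), (2,6), (2,7), (3,6), (3,7), (4,6), (4,7), (5,7)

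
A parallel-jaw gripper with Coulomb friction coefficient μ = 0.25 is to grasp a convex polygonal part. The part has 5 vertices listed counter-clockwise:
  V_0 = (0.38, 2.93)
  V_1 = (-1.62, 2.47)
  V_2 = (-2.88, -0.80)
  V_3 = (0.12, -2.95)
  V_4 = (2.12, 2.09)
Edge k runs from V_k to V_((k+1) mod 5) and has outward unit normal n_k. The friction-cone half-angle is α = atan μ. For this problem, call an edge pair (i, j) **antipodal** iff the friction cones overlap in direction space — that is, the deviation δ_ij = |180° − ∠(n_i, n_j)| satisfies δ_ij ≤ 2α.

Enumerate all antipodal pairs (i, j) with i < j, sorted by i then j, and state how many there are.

count = 2; pairs: (1,3), (2,4)

α = atan 0.25 = 14.04°;  2α = 28.07°
n_0 = (-0.2241, +0.9746)
n_1 = (-0.9331, +0.3596)
n_2 = (-0.5825, -0.8128)
n_3 = (+0.9295, -0.3688)
n_4 = (+0.4347, +0.9006)
  (0,1): δ = 124.03°  ·
  (0,2): δ = 48.58°  ·
  (0,3): δ = 55.40°  ·
  (0,4): δ = 141.28°  ·
  (1,2): δ = 104.56°  ·
  (1,3): δ = 0.57°  ✓
  (1,4): δ = 85.30°  ·
  (2,3): δ = 76.02°  ·
  (2,4): δ = 9.86°  ✓
  (3,4): δ = 94.12°  ·
antipodal pairs: 2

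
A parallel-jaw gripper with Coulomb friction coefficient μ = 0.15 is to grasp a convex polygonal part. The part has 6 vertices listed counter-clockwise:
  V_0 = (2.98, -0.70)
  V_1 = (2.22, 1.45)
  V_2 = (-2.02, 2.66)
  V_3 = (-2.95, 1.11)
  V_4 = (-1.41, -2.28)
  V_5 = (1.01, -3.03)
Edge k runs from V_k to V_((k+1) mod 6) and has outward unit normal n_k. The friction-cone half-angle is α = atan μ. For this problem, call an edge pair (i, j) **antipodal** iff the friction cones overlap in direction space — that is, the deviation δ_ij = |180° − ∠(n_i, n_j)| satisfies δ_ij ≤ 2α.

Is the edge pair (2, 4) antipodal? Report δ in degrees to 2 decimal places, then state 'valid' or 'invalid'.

α = atan 0.15 = 8.53°;  2α = 17.06°
edge 2: e_2 = (-0.93, -1.55);  n_2 = (-0.8575, +0.5145)
edge 4: e_4 = (+2.42, -0.75);  n_4 = (-0.2960, -0.9552)
∠(n_2, n_4) = 103.74°
δ = |180° − 103.74°| = 76.26°
76.26° > 2α = 17.06°  →  invalid

δ = 76.26°, invalid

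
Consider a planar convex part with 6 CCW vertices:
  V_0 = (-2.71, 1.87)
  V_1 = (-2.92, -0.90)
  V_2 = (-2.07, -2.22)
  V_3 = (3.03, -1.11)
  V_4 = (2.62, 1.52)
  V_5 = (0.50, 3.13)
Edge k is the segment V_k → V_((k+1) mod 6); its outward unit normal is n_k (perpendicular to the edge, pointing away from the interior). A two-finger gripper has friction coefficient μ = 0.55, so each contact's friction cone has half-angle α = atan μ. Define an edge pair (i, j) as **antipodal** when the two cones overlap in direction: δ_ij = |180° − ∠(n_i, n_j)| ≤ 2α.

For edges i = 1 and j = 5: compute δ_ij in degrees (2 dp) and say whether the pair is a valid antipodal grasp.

δ = 78.65°, invalid

α = atan 0.55 = 28.81°;  2α = 57.62°
edge 1: e_1 = (+0.85, -1.32);  n_1 = (-0.8408, -0.5414)
edge 5: e_5 = (-3.21, -1.26);  n_5 = (-0.3654, +0.9309)
∠(n_1, n_5) = 101.35°
δ = |180° − 101.35°| = 78.65°
78.65° > 2α = 57.62°  →  invalid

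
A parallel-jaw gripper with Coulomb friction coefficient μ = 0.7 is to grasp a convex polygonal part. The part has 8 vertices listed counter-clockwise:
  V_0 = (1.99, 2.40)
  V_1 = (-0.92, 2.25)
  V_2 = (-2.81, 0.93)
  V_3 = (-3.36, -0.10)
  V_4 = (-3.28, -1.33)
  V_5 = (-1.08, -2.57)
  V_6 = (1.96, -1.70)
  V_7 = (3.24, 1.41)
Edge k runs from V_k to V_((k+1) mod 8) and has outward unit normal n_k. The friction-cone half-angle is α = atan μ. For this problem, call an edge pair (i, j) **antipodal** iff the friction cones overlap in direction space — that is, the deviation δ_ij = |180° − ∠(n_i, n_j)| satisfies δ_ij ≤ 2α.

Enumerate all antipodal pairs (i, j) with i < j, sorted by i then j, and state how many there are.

count = 12; pairs: (0,4), (0,5), (0,6), (1,4), (1,5), (1,6), (2,5), (2,6), (3,6), (3,7), (4,7), (5,7)

α = atan 0.7 = 34.99°;  2α = 69.98°
n_0 = (-0.0515, +0.9987)
n_1 = (-0.5726, +0.8198)
n_2 = (-0.8821, +0.4710)
n_3 = (-0.9979, -0.0649)
n_4 = (-0.4910, -0.8712)
n_5 = (+0.2751, -0.9614)
n_6 = (+0.9247, -0.3806)
n_7 = (+0.6209, +0.7839)
  (0,1): δ = 148.02°  ·
  (0,2): δ = 121.05°  ·
  (0,3): δ = 89.23°  ·
  (0,4): δ = 32.36°  ✓
  (0,5): δ = 13.02°  ✓
  (0,6): δ = 64.68°  ✓
  (0,7): δ = 138.67°  ·
  (1,2): δ = 153.03°  ·
  (1,3): δ = 121.21°  ·
  (1,4): δ = 64.34°  ✓
  (1,5): δ = 18.96°  ✓
  (1,6): δ = 32.70°  ✓
  (1,7): δ = 106.69°  ·
  (2,3): δ = 148.18°  ·
  (2,4): δ = 91.31°  ·
  (2,5): δ = 45.93°  ✓
  (2,6): δ = 5.73°  ✓
  (2,7): δ = 79.72°  ·
  (3,4): δ = 123.13°  ·
  (3,5): δ = 77.75°  ·
  (3,6): δ = 26.09°  ✓
  (3,7): δ = 47.90°  ✓
  (4,5): δ = 134.62°  ·
  (4,6): δ = 82.96°  ·
  (4,7): δ = 8.97°  ✓
  (5,6): δ = 128.34°  ·
  (5,7): δ = 54.35°  ✓
  (6,7): δ = 106.01°  ·
antipodal pairs: 12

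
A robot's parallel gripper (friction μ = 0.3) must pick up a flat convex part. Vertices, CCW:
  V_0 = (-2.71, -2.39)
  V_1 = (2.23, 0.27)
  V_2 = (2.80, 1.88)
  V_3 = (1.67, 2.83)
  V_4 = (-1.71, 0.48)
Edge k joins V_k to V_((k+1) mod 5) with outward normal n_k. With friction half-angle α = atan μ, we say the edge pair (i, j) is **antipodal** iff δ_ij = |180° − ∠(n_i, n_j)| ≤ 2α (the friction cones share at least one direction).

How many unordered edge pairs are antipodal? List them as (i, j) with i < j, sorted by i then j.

count = 2; pairs: (0,3), (1,4)

α = atan 0.3 = 16.70°;  2α = 33.40°
n_0 = (+0.4741, -0.8805)
n_1 = (+0.9427, -0.3337)
n_2 = (+0.6435, +0.7654)
n_3 = (-0.5709, +0.8211)
n_4 = (-0.9443, +0.3290)
  (0,1): δ = 137.80°  ·
  (0,2): δ = 68.35°  ·
  (0,3): δ = 6.51°  ✓
  (0,4): δ = 42.49°  ·
  (1,2): δ = 110.56°  ·
  (1,3): δ = 35.69°  ·
  (1,4): δ = 0.29°  ✓
  (2,3): δ = 105.14°  ·
  (2,4): δ = 69.16°  ·
  (3,4): δ = 144.02°  ·
antipodal pairs: 2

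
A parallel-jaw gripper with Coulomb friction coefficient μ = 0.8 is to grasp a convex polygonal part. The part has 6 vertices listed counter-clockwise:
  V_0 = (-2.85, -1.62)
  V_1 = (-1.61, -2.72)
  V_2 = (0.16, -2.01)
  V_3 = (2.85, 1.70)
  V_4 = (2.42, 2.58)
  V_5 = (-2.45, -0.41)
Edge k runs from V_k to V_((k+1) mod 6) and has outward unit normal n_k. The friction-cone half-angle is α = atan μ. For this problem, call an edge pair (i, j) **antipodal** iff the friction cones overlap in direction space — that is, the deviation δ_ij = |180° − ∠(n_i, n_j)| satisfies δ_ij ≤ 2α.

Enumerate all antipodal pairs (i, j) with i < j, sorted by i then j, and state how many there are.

α = atan 0.8 = 38.66°;  2α = 77.32°
n_0 = (-0.6636, -0.7481)
n_1 = (+0.3723, -0.9281)
n_2 = (+0.8096, -0.5870)
n_3 = (+0.8985, +0.4390)
n_4 = (-0.5232, +0.8522)
n_5 = (-0.9495, +0.3139)
  (0,1): δ = 116.57°  ·
  (0,2): δ = 84.37°  ·
  (0,3): δ = 22.38°  ✓
  (0,4): δ = 73.12°  ✓
  (0,5): δ = 113.28°  ·
  (1,2): δ = 147.80°  ·
  (1,3): δ = 85.82°  ·
  (1,4): δ = 9.69°  ✓
  (1,5): δ = 49.85°  ✓
  (2,3): δ = 118.01°  ·
  (2,4): δ = 22.51°  ✓
  (2,5): δ = 17.65°  ✓
  (3,4): δ = 84.49°  ·
  (3,5): δ = 44.33°  ✓
  (4,5): δ = 139.84°  ·
antipodal pairs: 7

count = 7; pairs: (0,3), (0,4), (1,4), (1,5), (2,4), (2,5), (3,5)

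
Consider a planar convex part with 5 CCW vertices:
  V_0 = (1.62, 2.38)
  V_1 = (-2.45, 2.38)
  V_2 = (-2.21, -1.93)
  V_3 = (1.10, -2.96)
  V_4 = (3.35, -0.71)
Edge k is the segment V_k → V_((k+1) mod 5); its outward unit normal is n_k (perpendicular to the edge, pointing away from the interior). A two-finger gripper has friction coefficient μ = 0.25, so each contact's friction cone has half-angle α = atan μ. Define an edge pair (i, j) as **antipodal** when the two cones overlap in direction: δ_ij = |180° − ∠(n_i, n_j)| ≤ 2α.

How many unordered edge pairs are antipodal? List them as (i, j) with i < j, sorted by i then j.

count = 2; pairs: (0,2), (1,4)

α = atan 0.25 = 14.04°;  2α = 28.07°
n_0 = (+0.0000, +1.0000)
n_1 = (-0.9985, -0.0556)
n_2 = (-0.2971, -0.9548)
n_3 = (+0.7071, -0.7071)
n_4 = (+0.8726, +0.4885)
  (0,1): δ = 86.81°  ·
  (0,2): δ = 17.29°  ✓
  (0,3): δ = 45.00°  ·
  (0,4): δ = 119.24°  ·
  (1,2): δ = 110.47°  ·
  (1,3): δ = 48.19°  ·
  (1,4): δ = 26.06°  ✓
  (2,3): δ = 117.71°  ·
  (2,4): δ = 43.47°  ·
  (3,4): δ = 105.76°  ·
antipodal pairs: 2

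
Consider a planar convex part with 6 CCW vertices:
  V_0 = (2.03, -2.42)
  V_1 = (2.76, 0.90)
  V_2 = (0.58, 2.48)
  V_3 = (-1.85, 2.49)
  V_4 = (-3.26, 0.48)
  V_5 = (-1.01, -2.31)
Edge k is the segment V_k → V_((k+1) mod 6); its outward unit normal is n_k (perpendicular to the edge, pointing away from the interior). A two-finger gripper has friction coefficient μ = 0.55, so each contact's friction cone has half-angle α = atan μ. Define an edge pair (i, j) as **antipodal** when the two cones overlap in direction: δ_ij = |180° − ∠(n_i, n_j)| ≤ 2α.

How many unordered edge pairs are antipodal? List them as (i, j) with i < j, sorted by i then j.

α = atan 0.55 = 28.81°;  2α = 57.62°
n_0 = (+0.9767, -0.2147)
n_1 = (+0.5868, +0.8097)
n_2 = (+0.0041, +1.0000)
n_3 = (-0.8187, +0.5743)
n_4 = (-0.7784, -0.6278)
n_5 = (-0.0362, -0.9993)
  (0,1): δ = 113.53°  ·
  (0,2): δ = 77.83°  ·
  (0,3): δ = 22.65°  ✓
  (0,4): δ = 51.29°  ✓
  (0,5): δ = 100.33°  ·
  (1,2): δ = 144.30°  ·
  (1,3): δ = 89.12°  ·
  (1,4): δ = 15.18°  ✓
  (1,5): δ = 33.86°  ✓
  (2,3): δ = 124.81°  ·
  (2,4): δ = 50.88°  ✓
  (2,5): δ = 1.84°  ✓
  (3,4): δ = 106.07°  ·
  (3,5): δ = 57.02°  ✓
  (4,5): δ = 130.96°  ·
antipodal pairs: 7

count = 7; pairs: (0,3), (0,4), (1,4), (1,5), (2,4), (2,5), (3,5)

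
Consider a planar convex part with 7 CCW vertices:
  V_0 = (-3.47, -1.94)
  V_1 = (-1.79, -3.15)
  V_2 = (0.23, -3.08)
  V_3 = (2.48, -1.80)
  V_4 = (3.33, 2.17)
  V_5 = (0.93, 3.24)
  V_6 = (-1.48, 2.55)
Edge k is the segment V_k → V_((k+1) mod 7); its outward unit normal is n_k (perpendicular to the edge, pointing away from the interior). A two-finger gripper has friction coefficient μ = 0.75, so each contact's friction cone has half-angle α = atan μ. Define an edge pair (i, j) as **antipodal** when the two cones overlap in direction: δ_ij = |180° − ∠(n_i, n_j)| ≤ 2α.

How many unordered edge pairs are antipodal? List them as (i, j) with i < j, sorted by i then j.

count = 11; pairs: (0,3), (0,4), (0,5), (1,4), (1,5), (1,6), (2,4), (2,5), (2,6), (3,5), (3,6)

α = atan 0.75 = 36.87°;  2α = 73.74°
n_0 = (-0.5844, -0.8114)
n_1 = (+0.0346, -0.9994)
n_2 = (+0.4945, -0.8692)
n_3 = (+0.9778, -0.2094)
n_4 = (+0.4072, +0.9133)
n_5 = (-0.2752, +0.9614)
n_6 = (-0.9142, +0.4052)
  (0,1): δ = 142.25°  ·
  (0,2): δ = 114.60°  ·
  (0,3): δ = 66.32°  ✓
  (0,4): δ = 11.73°  ✓
  (0,5): δ = 51.74°  ✓
  (0,6): δ = 101.86°  ·
  (1,2): δ = 152.35°  ·
  (1,3): δ = 104.07°  ·
  (1,4): δ = 26.01°  ✓
  (1,5): δ = 13.99°  ✓
  (1,6): δ = 64.11°  ✓
  (2,3): δ = 131.72°  ·
  (2,4): δ = 53.66°  ✓
  (2,5): δ = 13.66°  ✓
  (2,6): δ = 36.46°  ✓
  (3,4): δ = 101.94°  ·
  (3,5): δ = 61.94°  ✓
  (3,6): δ = 11.82°  ✓
  (4,5): δ = 139.99°  ·
  (4,6): δ = 89.87°  ·
  (5,6): δ = 129.88°  ·
antipodal pairs: 11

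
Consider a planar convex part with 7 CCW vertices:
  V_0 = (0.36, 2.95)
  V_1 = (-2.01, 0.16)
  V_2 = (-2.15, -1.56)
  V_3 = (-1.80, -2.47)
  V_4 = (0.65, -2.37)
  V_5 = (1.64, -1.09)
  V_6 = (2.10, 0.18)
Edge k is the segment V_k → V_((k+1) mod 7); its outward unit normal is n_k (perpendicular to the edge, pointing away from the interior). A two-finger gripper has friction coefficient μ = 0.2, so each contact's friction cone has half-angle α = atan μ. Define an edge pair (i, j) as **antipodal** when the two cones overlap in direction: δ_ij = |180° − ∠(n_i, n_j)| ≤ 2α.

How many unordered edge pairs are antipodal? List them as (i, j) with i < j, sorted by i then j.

α = atan 0.2 = 11.31°;  2α = 22.62°
n_0 = (-0.7621, +0.6474)
n_1 = (-0.9967, +0.0811)
n_2 = (-0.9333, -0.3590)
n_3 = (+0.0408, -0.9992)
n_4 = (+0.7910, -0.6118)
n_5 = (+0.9402, -0.3406)
n_6 = (+0.8468, +0.5319)
  (0,1): δ = 144.31°  ·
  (0,2): δ = 118.62°  ·
  (0,3): δ = 47.32°  ·
  (0,4): δ = 2.63°  ✓
  (0,5): δ = 20.44°  ✓
  (0,6): δ = 72.48°  ·
  (1,2): δ = 154.31°  ·
  (1,3): δ = 83.01°  ·
  (1,4): δ = 33.07°  ·
  (1,5): δ = 15.26°  ✓
  (1,6): δ = 36.79°  ·
  (2,3): δ = 108.70°  ·
  (2,4): δ = 58.76°  ·
  (2,5): δ = 40.95°  ·
  (2,6): δ = 11.10°  ✓
  (3,4): δ = 130.06°  ·
  (3,5): δ = 112.25°  ·
  (3,6): δ = 60.20°  ·
  (4,5): δ = 162.19°  ·
  (4,6): δ = 110.14°  ·
  (5,6): δ = 127.95°  ·
antipodal pairs: 4

count = 4; pairs: (0,4), (0,5), (1,5), (2,6)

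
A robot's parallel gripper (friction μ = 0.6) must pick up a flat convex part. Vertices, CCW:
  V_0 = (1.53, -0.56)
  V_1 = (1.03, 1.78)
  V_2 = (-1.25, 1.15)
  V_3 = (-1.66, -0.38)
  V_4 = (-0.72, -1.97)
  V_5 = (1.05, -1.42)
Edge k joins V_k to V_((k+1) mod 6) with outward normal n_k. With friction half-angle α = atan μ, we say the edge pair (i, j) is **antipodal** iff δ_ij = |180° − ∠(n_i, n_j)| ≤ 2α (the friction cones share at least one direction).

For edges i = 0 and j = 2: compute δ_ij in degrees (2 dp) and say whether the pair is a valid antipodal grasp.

δ = 27.06°, valid

α = atan 0.6 = 30.96°;  2α = 61.93°
edge 0: e_0 = (-0.50, +2.34);  n_0 = (+0.9779, +0.2090)
edge 2: e_2 = (-0.41, -1.53);  n_2 = (-0.9659, +0.2588)
∠(n_0, n_2) = 152.94°
δ = |180° − 152.94°| = 27.06°
27.06° ≤ 2α = 61.93°  →  valid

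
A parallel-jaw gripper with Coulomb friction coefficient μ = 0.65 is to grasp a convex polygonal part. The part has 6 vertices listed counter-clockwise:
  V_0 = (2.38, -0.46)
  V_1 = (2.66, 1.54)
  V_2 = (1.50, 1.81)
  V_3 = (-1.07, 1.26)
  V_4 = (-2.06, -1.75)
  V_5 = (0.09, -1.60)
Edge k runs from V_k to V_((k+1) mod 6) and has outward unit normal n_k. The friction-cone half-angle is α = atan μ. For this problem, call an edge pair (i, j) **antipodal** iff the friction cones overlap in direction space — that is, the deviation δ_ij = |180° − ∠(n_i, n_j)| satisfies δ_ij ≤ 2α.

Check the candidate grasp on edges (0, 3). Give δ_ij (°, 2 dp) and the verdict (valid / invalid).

α = atan 0.65 = 33.02°;  2α = 66.05°
edge 0: e_0 = (+0.28, +2.00);  n_0 = (+0.9903, -0.1386)
edge 3: e_3 = (-0.99, -3.01);  n_3 = (-0.9499, +0.3124)
∠(n_0, n_3) = 169.76°
δ = |180° − 169.76°| = 10.24°
10.24° ≤ 2α = 66.05°  →  valid

δ = 10.24°, valid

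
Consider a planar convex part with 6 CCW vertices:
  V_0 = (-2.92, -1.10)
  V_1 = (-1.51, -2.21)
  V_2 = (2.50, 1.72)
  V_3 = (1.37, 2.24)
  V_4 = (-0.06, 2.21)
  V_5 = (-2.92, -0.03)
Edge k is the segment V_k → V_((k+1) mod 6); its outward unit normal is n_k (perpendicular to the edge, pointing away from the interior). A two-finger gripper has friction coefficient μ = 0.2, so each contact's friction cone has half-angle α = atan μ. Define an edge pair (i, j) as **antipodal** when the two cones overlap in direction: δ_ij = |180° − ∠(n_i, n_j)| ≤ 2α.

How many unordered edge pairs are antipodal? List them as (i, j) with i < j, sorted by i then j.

α = atan 0.2 = 11.31°;  2α = 22.62°
n_0 = (-0.6186, -0.7857)
n_1 = (+0.6999, -0.7142)
n_2 = (+0.4180, +0.9084)
n_3 = (-0.0210, +0.9998)
n_4 = (-0.6166, +0.7873)
n_5 = (-1.0000, -0.0000)
  (0,1): δ = 97.37°  ·
  (0,2): δ = 13.50°  ✓
  (0,3): δ = 39.41°  ·
  (0,4): δ = 76.28°  ·
  (0,5): δ = 128.21°  ·
  (1,2): δ = 69.13°  ·
  (1,3): δ = 43.22°  ·
  (1,4): δ = 6.35°  ✓
  (1,5): δ = 45.58°  ·
  (2,3): δ = 154.09°  ·
  (2,4): δ = 117.22°  ·
  (2,5): δ = 65.29°  ·
  (3,4): δ = 143.13°  ·
  (3,5): δ = 91.20°  ·
  (4,5): δ = 128.07°  ·
antipodal pairs: 2

count = 2; pairs: (0,2), (1,4)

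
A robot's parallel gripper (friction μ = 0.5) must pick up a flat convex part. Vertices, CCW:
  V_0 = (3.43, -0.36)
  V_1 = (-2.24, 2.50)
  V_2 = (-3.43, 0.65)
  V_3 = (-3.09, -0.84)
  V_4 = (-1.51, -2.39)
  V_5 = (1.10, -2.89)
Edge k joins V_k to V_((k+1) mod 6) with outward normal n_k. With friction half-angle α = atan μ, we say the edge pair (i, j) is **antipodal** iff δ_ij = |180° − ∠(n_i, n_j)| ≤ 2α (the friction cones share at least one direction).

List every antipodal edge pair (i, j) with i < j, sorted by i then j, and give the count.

α = atan 0.5 = 26.57°;  2α = 53.13°
n_0 = (+0.4504, +0.8928)
n_1 = (-0.8410, +0.5410)
n_2 = (-0.9749, -0.2225)
n_3 = (-0.7003, -0.7139)
n_4 = (-0.1881, -0.9821)
n_5 = (+0.7356, -0.6774)
  (0,1): δ = 95.98°  ·
  (0,2): δ = 50.38°  ✓
  (0,3): δ = 17.68°  ✓
  (0,4): δ = 15.92°  ✓
  (0,5): δ = 74.12°  ·
  (1,2): δ = 134.40°  ·
  (1,3): δ = 101.70°  ·
  (1,4): δ = 68.09°  ·
  (1,5): δ = 9.89°  ✓
  (2,3): δ = 147.30°  ·
  (2,4): δ = 113.70°  ·
  (2,5): δ = 55.50°  ·
  (3,4): δ = 146.39°  ·
  (3,5): δ = 88.19°  ·
  (4,5): δ = 121.80°  ·
antipodal pairs: 4

count = 4; pairs: (0,2), (0,3), (0,4), (1,5)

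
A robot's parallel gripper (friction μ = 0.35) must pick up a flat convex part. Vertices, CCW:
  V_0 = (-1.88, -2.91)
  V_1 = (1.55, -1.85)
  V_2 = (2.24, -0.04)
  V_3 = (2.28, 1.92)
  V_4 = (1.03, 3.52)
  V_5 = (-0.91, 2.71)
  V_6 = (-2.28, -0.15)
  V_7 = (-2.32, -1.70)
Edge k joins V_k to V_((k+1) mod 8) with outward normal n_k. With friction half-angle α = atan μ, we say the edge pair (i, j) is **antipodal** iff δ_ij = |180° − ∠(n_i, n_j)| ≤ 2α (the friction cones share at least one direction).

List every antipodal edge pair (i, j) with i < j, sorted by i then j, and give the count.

count = 7; pairs: (0,4), (1,5), (1,6), (2,5), (2,6), (2,7), (3,7)

α = atan 0.35 = 19.29°;  2α = 38.58°
n_0 = (+0.2953, -0.9554)
n_1 = (+0.9344, -0.3562)
n_2 = (+0.9998, -0.0204)
n_3 = (+0.7880, +0.6156)
n_4 = (-0.3853, +0.9228)
n_5 = (-0.9019, +0.4320)
n_6 = (-0.9997, +0.0258)
n_7 = (-0.9398, -0.3417)
  (0,1): δ = 128.04°  ·
  (0,2): δ = 108.34°  ·
  (0,3): δ = 69.17°  ·
  (0,4): δ = 5.49°  ✓
  (0,5): δ = 47.23°  ·
  (0,6): δ = 71.35°  ·
  (0,7): δ = 92.81°  ·
  (1,2): δ = 160.30°  ·
  (1,3): δ = 121.13°  ·
  (1,4): δ = 46.47°  ·
  (1,5): δ = 4.73°  ✓
  (1,6): δ = 19.39°  ✓
  (1,7): δ = 40.85°  ·
  (2,3): δ = 140.83°  ·
  (2,4): δ = 66.17°  ·
  (2,5): δ = 24.43°  ✓
  (2,6): δ = 0.31°  ✓
  (2,7): δ = 21.15°  ✓
  (3,4): δ = 105.34°  ·
  (3,5): δ = 63.59°  ·
  (3,6): δ = 39.48°  ·
  (3,7): δ = 18.02°  ✓
  (4,5): δ = 138.26°  ·
  (4,6): δ = 114.14°  ·
  (4,7): δ = 92.68°  ·
  (5,6): δ = 155.88°  ·
  (5,7): δ = 134.42°  ·
  (6,7): δ = 158.54°  ·
antipodal pairs: 7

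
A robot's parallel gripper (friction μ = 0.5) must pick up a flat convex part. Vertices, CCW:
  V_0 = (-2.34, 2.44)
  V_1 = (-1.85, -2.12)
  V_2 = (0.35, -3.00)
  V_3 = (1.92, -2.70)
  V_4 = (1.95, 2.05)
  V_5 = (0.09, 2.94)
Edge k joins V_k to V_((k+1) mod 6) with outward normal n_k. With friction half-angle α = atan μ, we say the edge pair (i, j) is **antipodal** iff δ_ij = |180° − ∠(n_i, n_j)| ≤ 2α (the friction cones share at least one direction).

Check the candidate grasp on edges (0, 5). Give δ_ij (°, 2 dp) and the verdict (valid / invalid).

δ = 95.49°, invalid

α = atan 0.5 = 26.57°;  2α = 53.13°
edge 0: e_0 = (+0.49, -4.56);  n_0 = (-0.9943, -0.1068)
edge 5: e_5 = (-2.43, -0.50);  n_5 = (-0.2015, +0.9795)
∠(n_0, n_5) = 84.51°
δ = |180° − 84.51°| = 95.49°
95.49° > 2α = 53.13°  →  invalid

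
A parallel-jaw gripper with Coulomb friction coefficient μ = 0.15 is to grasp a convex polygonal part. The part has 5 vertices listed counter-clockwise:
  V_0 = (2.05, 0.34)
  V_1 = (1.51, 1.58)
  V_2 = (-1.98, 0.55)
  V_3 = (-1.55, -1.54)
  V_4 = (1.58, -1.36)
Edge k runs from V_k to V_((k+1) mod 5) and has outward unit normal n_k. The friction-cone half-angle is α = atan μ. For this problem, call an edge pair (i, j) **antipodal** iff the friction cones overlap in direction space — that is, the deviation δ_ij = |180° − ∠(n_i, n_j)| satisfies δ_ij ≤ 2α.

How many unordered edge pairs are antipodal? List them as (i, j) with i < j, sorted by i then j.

count = 2; pairs: (0,2), (1,3)

α = atan 0.15 = 8.53°;  2α = 17.06°
n_0 = (+0.9168, +0.3993)
n_1 = (-0.2831, +0.9591)
n_2 = (-0.9795, -0.2015)
n_3 = (+0.0574, -0.9984)
n_4 = (+0.9638, -0.2665)
  (0,1): δ = 97.09°  ·
  (0,2): δ = 11.91°  ✓
  (0,3): δ = 69.76°  ·
  (0,4): δ = 141.01°  ·
  (1,2): δ = 94.82°  ·
  (1,3): δ = 13.15°  ✓
  (1,4): δ = 58.10°  ·
  (2,3): δ = 98.33°  ·
  (2,4): δ = 27.08°  ·
  (3,4): δ = 108.75°  ·
antipodal pairs: 2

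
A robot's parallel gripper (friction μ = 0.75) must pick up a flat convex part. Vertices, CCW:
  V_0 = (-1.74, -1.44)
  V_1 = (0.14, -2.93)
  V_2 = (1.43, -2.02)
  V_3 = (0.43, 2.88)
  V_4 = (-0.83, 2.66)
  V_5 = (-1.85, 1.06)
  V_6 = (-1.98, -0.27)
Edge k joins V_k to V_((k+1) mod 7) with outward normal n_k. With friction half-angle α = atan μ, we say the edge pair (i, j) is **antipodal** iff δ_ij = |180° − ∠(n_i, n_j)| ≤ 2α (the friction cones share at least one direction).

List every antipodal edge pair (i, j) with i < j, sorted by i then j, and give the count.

α = atan 0.75 = 36.87°;  2α = 73.74°
n_0 = (-0.6211, -0.7837)
n_1 = (+0.5764, -0.8171)
n_2 = (+0.9798, +0.2000)
n_3 = (-0.1720, +0.9851)
n_4 = (-0.8432, +0.5376)
n_5 = (-0.9953, +0.0973)
n_6 = (-0.9796, -0.2009)
  (0,1): δ = 106.40°  ·
  (0,2): δ = 40.07°  ✓
  (0,3): δ = 48.30°  ✓
  (0,4): δ = 95.88°  ·
  (0,5): δ = 122.82°  ·
  (0,6): δ = 139.99°  ·
  (1,2): δ = 113.67°  ·
  (1,3): δ = 25.30°  ✓
  (1,4): δ = 22.28°  ✓
  (1,5): δ = 49.22°  ✓
  (1,6): δ = 66.39°  ✓
  (2,3): δ = 91.63°  ·
  (2,4): δ = 44.05°  ✓
  (2,5): δ = 17.12°  ✓
  (2,6): δ = 0.06°  ✓
  (3,4): δ = 132.42°  ·
  (3,5): δ = 105.49°  ·
  (3,6): δ = 88.31°  ·
  (4,5): δ = 153.07°  ·
  (4,6): δ = 135.89°  ·
  (5,6): δ = 162.83°  ·
antipodal pairs: 9

count = 9; pairs: (0,2), (0,3), (1,3), (1,4), (1,5), (1,6), (2,4), (2,5), (2,6)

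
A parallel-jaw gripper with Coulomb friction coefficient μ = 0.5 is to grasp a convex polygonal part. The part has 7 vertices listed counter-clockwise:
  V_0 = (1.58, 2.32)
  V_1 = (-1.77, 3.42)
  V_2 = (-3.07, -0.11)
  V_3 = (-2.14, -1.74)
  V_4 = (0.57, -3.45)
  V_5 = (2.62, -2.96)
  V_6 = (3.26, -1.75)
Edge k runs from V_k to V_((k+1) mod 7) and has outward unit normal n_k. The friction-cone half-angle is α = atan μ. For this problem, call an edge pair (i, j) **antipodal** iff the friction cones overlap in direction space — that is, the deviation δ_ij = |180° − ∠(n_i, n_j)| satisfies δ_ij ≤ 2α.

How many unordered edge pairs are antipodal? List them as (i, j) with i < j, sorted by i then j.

α = atan 0.5 = 26.57°;  2α = 53.13°
n_0 = (+0.3120, +0.9501)
n_1 = (-0.9384, +0.3456)
n_2 = (-0.8686, -0.4956)
n_3 = (-0.5336, -0.8457)
n_4 = (+0.2325, -0.9726)
n_5 = (+0.8840, -0.4676)
n_6 = (+0.9243, +0.3815)
  (0,1): δ = 92.04°  ·
  (0,2): δ = 42.11°  ✓
  (0,3): δ = 14.07°  ✓
  (0,4): δ = 31.62°  ✓
  (0,5): δ = 80.30°  ·
  (0,6): δ = 130.61°  ·
  (1,2): δ = 130.08°  ·
  (1,3): δ = 102.03°  ·
  (1,4): δ = 56.34°  ·
  (1,5): δ = 7.66°  ✓
  (1,6): δ = 42.65°  ✓
  (2,3): δ = 151.96°  ·
  (2,4): δ = 106.26°  ·
  (2,5): δ = 57.58°  ·
  (2,6): δ = 7.28°  ✓
  (3,4): δ = 134.31°  ·
  (3,5): δ = 85.62°  ·
  (3,6): δ = 35.32°  ✓
  (4,5): δ = 131.32°  ·
  (4,6): δ = 81.01°  ·
  (5,6): δ = 129.69°  ·
antipodal pairs: 7

count = 7; pairs: (0,2), (0,3), (0,4), (1,5), (1,6), (2,6), (3,6)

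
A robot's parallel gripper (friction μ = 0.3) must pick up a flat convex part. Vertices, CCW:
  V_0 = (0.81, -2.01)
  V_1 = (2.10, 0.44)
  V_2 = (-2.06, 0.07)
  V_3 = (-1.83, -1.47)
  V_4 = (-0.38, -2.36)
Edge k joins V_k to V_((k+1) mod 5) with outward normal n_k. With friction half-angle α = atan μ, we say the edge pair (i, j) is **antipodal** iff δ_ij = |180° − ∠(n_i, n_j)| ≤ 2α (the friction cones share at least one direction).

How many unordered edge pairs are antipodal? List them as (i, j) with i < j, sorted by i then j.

α = atan 0.3 = 16.70°;  2α = 33.40°
n_0 = (+0.8848, -0.4659)
n_1 = (-0.0886, +0.9961)
n_2 = (-0.9890, -0.1477)
n_3 = (-0.5231, -0.8523)
n_4 = (+0.2822, -0.9594)
  (0,1): δ = 57.15°  ·
  (0,2): δ = 36.26°  ·
  (0,3): δ = 86.23°  ·
  (0,4): δ = 134.16°  ·
  (1,2): δ = 86.59°  ·
  (1,3): δ = 36.62°  ·
  (1,4): δ = 11.31°  ✓
  (2,3): δ = 130.04°  ·
  (2,4): δ = 82.10°  ·
  (3,4): δ = 132.07°  ·
antipodal pairs: 1

count = 1; pairs: (1,4)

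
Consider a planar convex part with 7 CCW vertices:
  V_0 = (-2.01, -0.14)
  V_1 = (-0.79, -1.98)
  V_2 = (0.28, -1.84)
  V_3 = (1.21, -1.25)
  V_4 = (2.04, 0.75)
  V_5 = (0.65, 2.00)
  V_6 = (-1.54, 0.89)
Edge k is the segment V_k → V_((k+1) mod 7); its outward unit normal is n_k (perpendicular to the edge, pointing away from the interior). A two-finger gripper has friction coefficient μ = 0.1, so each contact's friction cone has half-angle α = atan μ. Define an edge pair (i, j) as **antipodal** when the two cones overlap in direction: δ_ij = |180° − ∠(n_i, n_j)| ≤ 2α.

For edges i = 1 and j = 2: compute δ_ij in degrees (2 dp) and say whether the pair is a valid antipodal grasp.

δ = 155.06°, invalid

α = atan 0.1 = 5.71°;  2α = 11.42°
edge 1: e_1 = (+1.07, +0.14);  n_1 = (+0.1297, -0.9915)
edge 2: e_2 = (+0.93, +0.59);  n_2 = (+0.5357, -0.8444)
∠(n_1, n_2) = 24.94°
δ = |180° − 24.94°| = 155.06°
155.06° > 2α = 11.42°  →  invalid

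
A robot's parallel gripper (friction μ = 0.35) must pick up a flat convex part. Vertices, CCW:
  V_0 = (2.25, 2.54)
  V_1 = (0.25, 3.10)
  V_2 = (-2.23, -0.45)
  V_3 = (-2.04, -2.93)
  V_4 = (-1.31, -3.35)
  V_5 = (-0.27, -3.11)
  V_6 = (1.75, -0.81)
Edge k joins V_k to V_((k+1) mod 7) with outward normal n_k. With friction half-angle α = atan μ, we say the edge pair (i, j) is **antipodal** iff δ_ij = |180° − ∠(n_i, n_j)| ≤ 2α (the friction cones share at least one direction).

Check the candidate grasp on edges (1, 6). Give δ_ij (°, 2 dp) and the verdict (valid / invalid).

α = atan 0.35 = 19.29°;  2α = 38.58°
edge 1: e_1 = (-2.48, -3.55);  n_1 = (-0.8198, +0.5727)
edge 6: e_6 = (+0.50, +3.35);  n_6 = (+0.9890, -0.1476)
∠(n_1, n_6) = 153.55°
δ = |180° − 153.55°| = 26.45°
26.45° ≤ 2α = 38.58°  →  valid

δ = 26.45°, valid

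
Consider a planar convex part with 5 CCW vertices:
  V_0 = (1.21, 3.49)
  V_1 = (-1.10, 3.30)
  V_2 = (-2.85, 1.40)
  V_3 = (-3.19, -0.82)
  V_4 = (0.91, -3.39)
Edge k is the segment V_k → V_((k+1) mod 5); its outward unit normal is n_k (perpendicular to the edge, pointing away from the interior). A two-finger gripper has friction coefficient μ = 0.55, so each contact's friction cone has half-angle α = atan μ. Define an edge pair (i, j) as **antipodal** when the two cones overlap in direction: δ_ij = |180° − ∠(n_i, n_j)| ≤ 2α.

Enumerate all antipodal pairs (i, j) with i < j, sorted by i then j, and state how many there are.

α = atan 0.55 = 28.81°;  2α = 57.62°
n_0 = (-0.0820, +0.9966)
n_1 = (-0.7355, +0.6775)
n_2 = (-0.9885, +0.1514)
n_3 = (-0.5311, -0.8473)
n_4 = (+0.9991, -0.0436)
  (0,1): δ = 137.35°  ·
  (0,2): δ = 103.41°  ·
  (0,3): δ = 36.78°  ✓
  (0,4): δ = 82.80°  ·
  (1,2): δ = 146.06°  ·
  (1,3): δ = 79.43°  ·
  (1,4): δ = 40.15°  ✓
  (2,3): δ = 113.37°  ·
  (2,4): δ = 6.21°  ✓
  (3,4): δ = 60.42°  ·
antipodal pairs: 3

count = 3; pairs: (0,3), (1,4), (2,4)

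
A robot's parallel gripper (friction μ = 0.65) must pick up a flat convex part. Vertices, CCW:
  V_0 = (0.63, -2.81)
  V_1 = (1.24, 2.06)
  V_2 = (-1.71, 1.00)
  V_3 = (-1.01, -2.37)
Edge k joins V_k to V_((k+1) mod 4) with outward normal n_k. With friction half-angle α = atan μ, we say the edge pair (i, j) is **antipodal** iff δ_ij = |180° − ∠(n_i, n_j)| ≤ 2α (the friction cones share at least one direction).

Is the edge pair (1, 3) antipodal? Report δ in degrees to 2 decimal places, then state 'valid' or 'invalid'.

α = atan 0.65 = 33.02°;  2α = 66.05°
edge 1: e_1 = (-2.95, -1.06);  n_1 = (-0.3382, +0.9411)
edge 3: e_3 = (+1.64, -0.44);  n_3 = (-0.2591, -0.9658)
∠(n_1, n_3) = 145.22°
δ = |180° − 145.22°| = 34.78°
34.78° ≤ 2α = 66.05°  →  valid

δ = 34.78°, valid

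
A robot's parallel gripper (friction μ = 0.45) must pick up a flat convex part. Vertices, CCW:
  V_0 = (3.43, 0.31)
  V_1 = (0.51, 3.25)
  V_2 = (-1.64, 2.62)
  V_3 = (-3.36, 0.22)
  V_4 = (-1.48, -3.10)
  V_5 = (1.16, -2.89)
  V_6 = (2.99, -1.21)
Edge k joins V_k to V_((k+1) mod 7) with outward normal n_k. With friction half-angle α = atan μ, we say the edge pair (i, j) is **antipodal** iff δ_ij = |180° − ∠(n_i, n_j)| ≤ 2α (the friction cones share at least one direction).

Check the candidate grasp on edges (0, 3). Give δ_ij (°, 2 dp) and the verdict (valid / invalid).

α = atan 0.45 = 24.23°;  2α = 48.46°
edge 0: e_0 = (-2.92, +2.94);  n_0 = (+0.7095, +0.7047)
edge 3: e_3 = (+1.88, -3.32);  n_3 = (-0.8702, -0.4927)
∠(n_0, n_3) = 164.72°
δ = |180° − 164.72°| = 15.28°
15.28° ≤ 2α = 48.46°  →  valid

δ = 15.28°, valid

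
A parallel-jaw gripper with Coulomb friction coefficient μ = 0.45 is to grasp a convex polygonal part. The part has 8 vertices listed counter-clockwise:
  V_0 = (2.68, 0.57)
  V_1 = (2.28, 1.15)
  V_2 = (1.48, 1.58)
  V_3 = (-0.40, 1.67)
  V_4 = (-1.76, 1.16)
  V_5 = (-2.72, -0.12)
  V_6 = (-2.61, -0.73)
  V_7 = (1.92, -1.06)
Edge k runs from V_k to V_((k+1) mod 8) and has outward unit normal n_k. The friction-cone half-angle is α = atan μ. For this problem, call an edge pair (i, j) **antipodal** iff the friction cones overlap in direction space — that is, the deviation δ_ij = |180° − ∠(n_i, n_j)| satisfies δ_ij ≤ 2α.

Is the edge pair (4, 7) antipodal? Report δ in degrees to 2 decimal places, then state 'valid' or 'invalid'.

α = atan 0.45 = 24.23°;  2α = 48.46°
edge 4: e_4 = (-0.96, -1.28);  n_4 = (-0.8000, +0.6000)
edge 7: e_7 = (+0.76, +1.63);  n_7 = (+0.9063, -0.4226)
∠(n_4, n_7) = 168.13°
δ = |180° − 168.13°| = 11.87°
11.87° ≤ 2α = 48.46°  →  valid

δ = 11.87°, valid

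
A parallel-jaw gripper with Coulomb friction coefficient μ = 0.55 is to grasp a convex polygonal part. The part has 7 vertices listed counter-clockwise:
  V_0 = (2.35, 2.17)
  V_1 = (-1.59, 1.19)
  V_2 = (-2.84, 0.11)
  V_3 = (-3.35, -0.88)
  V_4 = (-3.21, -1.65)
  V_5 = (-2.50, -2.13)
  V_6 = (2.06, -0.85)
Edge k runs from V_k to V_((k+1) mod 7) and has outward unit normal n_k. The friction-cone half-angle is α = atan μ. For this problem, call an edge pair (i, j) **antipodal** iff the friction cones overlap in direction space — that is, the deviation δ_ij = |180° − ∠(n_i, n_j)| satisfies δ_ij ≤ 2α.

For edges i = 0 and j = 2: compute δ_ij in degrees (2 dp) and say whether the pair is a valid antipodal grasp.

α = atan 0.55 = 28.81°;  2α = 57.62°
edge 0: e_0 = (-3.94, -0.98);  n_0 = (-0.2414, +0.9704)
edge 2: e_2 = (-0.51, -0.99);  n_2 = (-0.8890, +0.4580)
∠(n_0, n_2) = 48.78°
δ = |180° − 48.78°| = 131.22°
131.22° > 2α = 57.62°  →  invalid

δ = 131.22°, invalid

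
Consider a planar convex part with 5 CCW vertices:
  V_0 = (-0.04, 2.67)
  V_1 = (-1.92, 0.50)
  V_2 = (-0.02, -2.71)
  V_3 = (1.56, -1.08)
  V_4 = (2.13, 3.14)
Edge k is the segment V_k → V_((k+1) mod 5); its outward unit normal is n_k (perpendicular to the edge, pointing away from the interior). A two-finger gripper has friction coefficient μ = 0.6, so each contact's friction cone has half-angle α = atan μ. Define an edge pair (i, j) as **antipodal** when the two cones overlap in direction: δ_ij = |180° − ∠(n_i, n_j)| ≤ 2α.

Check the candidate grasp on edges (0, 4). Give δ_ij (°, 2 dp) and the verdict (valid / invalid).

δ = 143.13°, invalid

α = atan 0.6 = 30.96°;  2α = 61.93°
edge 0: e_0 = (-1.88, -2.17);  n_0 = (-0.7558, +0.6548)
edge 4: e_4 = (-2.17, -0.47);  n_4 = (-0.2117, +0.9773)
∠(n_0, n_4) = 36.87°
δ = |180° − 36.87°| = 143.13°
143.13° > 2α = 61.93°  →  invalid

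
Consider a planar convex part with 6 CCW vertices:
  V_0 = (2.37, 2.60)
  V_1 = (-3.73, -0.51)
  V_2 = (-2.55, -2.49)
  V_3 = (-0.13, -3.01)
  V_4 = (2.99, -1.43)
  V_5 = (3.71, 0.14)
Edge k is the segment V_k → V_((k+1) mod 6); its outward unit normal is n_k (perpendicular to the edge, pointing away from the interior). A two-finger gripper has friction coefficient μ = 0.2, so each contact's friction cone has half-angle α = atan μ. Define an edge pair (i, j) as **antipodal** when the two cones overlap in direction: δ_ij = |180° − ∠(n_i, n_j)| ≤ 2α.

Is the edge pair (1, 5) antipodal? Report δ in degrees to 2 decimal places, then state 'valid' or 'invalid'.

α = atan 0.2 = 11.31°;  2α = 22.62°
edge 1: e_1 = (+1.18, -1.98);  n_1 = (-0.8590, -0.5119)
edge 5: e_5 = (-1.34, +2.46);  n_5 = (+0.8782, +0.4784)
∠(n_1, n_5) = 177.78°
δ = |180° − 177.78°| = 2.22°
2.22° ≤ 2α = 22.62°  →  valid

δ = 2.22°, valid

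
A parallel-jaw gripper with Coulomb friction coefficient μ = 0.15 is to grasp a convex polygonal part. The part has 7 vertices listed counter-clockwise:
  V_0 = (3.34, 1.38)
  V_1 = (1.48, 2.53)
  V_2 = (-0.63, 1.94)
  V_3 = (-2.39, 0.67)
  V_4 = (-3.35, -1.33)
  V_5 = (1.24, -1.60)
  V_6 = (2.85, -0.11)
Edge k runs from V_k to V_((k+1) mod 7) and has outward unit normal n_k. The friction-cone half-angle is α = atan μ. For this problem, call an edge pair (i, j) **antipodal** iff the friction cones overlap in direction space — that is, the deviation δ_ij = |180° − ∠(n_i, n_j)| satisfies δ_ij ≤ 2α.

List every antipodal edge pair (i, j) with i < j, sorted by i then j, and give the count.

count = 2; pairs: (2,5), (3,6)

α = atan 0.15 = 8.53°;  2α = 17.06°
n_0 = (+0.5259, +0.8506)
n_1 = (-0.2693, +0.9631)
n_2 = (-0.5852, +0.8109)
n_3 = (-0.9015, +0.4327)
n_4 = (-0.0587, -0.9983)
n_5 = (+0.6792, -0.7339)
n_6 = (+0.9500, -0.3124)
  (0,1): δ = 132.65°  ·
  (0,2): δ = 112.46°  ·
  (0,3): δ = 83.91°  ·
  (0,4): δ = 28.36°  ·
  (0,5): δ = 74.51°  ·
  (0,6): δ = 103.52°  ·
  (1,2): δ = 159.81°  ·
  (1,3): δ = 131.26°  ·
  (1,4): δ = 18.99°  ·
  (1,5): δ = 27.16°  ·
  (1,6): δ = 56.17°  ·
  (2,3): δ = 151.45°  ·
  (2,4): δ = 39.18°  ·
  (2,5): δ = 6.97°  ✓
  (2,6): δ = 35.98°  ·
  (3,4): δ = 67.73°  ·
  (3,5): δ = 21.58°  ·
  (3,6): δ = 7.44°  ✓
  (4,5): δ = 133.85°  ·
  (4,6): δ = 104.84°  ·
  (5,6): δ = 150.99°  ·
antipodal pairs: 2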